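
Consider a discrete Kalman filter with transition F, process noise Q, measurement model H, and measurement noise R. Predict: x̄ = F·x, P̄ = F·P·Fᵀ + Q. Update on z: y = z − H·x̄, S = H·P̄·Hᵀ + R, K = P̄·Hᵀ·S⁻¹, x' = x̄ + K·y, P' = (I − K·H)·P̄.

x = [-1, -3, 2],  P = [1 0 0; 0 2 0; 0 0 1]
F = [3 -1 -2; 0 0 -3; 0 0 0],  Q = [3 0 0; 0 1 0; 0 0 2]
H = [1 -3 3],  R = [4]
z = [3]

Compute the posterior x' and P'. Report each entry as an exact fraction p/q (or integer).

x' = [-4, -150/47, -33/47]
P' = [18 6 0; 6 182/47 72/47; 0 72/47 76/47]

x̄ = F·x = [-4, -6, 0]
P̄ = F·P·Fᵀ + Q = [18 6 0; 6 10 0; 0 0 2]
y = z − H·x̄ = [-11]
S = H·P̄·Hᵀ + R = [94]
K = P̄·Hᵀ·S⁻¹ = [0; -12/47; 3/47]
x' = x̄ + K·y = [-4, -150/47, -33/47]
P' = (I − K·H)·P̄ = [18 6 0; 6 182/47 72/47; 0 72/47 76/47]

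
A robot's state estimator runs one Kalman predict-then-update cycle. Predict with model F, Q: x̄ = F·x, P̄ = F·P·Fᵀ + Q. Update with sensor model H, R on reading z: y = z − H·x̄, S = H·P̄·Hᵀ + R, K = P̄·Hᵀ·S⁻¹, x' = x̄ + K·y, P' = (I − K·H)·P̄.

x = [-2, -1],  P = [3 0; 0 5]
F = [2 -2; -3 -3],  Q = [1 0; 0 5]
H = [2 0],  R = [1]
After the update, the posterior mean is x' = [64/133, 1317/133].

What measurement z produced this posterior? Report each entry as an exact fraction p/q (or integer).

z = [1]

x̄ = F·x = [-2, 9]
P̄ = F·P·Fᵀ + Q = [33 12; 12 77]
S = H·P̄·Hᵀ + R = [133]
K = P̄·Hᵀ·S⁻¹ = [66/133; 24/133]
x' − x̄ = [330/133, 120/133] = K·y
y = (KᵀK)⁻¹·Kᵀ·(x' − x̄) = [5]
z = y + H·x̄ = [5] + [-4] = [1]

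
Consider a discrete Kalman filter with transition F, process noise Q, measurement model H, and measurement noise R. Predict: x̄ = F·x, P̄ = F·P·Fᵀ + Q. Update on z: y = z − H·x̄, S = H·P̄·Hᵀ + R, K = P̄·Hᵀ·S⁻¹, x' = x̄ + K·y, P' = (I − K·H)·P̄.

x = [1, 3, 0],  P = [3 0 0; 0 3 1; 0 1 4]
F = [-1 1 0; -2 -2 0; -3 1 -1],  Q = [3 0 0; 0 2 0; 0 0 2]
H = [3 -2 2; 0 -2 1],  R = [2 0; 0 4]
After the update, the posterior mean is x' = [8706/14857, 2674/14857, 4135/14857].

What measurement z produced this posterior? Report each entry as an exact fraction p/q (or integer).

x̄ = F·x = [2, -8, 0]
P̄ = F·P·Fᵀ + Q = [9 0 11; 0 26 14; 11 14 34]
S = H·P̄·Hᵀ + R = [343 121; 121 86]
K = P̄·Hᵀ·S⁻¹ = [2883/14857 -2156/14857; 2534/14857 -10130/14857; 5552/14857 -6775/14857]
x' − x̄ = [-21008/14857, 121530/14857, 4135/14857] = K·y
y = (KᵀK)⁻¹·Kᵀ·(x' − x̄) = [-20, -17]
z = y + H·x̄ = [-20, -17] + [22, 16] = [2, -1]

z = [2, -1]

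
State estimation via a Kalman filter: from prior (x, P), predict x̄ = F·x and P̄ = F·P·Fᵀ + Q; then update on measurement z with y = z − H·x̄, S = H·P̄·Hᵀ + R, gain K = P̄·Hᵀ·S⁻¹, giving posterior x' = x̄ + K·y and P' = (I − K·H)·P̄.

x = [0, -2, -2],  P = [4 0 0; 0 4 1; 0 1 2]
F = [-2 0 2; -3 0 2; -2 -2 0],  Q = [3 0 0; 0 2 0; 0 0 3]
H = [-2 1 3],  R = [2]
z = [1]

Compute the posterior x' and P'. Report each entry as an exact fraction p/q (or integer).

x̄ = F·x = [-4, -4, 4]
P̄ = F·P·Fᵀ + Q = [27 32 12; 32 46 20; 12 20 35]
y = z − H·x̄ = [-15]
S = H·P̄·Hᵀ + R = [319]
K = P̄·Hᵀ·S⁻¹ = [14/319; 42/319; 101/319]
x' = x̄ + K·y = [-1486/319, -1906/319, -239/319]
P' = (I − K·H)·P̄ = [8417/319 9620/319 2414/319; 9620/319 12910/319 2138/319; 2414/319 2138/319 964/319]

x' = [-1486/319, -1906/319, -239/319]
P' = [8417/319 9620/319 2414/319; 9620/319 12910/319 2138/319; 2414/319 2138/319 964/319]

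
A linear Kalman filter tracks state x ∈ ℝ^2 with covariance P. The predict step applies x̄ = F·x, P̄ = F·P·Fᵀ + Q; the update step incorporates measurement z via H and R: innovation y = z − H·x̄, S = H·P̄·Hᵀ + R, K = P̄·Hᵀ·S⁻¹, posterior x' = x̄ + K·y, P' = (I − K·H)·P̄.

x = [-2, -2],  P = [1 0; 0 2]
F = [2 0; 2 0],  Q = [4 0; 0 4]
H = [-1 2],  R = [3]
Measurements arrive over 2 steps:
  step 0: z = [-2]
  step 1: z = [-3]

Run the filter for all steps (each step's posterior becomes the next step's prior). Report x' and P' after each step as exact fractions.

step 0: x̄ = F·x = [-4, -4]
step 0: P̄ = F·P·Fᵀ + Q = [8 4; 4 8]
step 0: y = z − H·x̄ = [2]
step 0: S = H·P̄·Hᵀ + R = [27]
step 0: K = P̄·Hᵀ·S⁻¹ = [0; 4/9]
step 0: x' = x̄ + K·y = [-4, -28/9]
step 0: P' = (I − K·H)·P̄ = [8 4; 4 8/3]
step 1: x̄ = F·x = [-8, -8]
step 1: P̄ = F·P·Fᵀ + Q = [36 32; 32 36]
step 1: y = z − H·x̄ = [5]
step 1: S = H·P̄·Hᵀ + R = [55]
step 1: K = P̄·Hᵀ·S⁻¹ = [28/55; 8/11]
step 1: x' = x̄ + K·y = [-60/11, -48/11]
step 1: P' = (I − K·H)·P̄ = [1196/55 128/11; 128/11 76/11]

step 0: x' = [-4, -28/9], P' = [8 4; 4 8/3]
step 1: x' = [-60/11, -48/11], P' = [1196/55 128/11; 128/11 76/11]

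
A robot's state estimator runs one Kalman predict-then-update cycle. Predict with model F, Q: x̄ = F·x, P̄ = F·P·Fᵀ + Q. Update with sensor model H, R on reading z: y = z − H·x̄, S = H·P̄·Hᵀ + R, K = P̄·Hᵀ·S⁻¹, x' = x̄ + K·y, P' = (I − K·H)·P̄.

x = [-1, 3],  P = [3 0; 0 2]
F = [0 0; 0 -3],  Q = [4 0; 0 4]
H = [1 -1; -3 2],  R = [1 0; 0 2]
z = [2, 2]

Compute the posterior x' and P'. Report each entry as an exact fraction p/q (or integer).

x̄ = F·x = [0, -9]
P̄ = F·P·Fᵀ + Q = [4 0; 0 22]
y = z − H·x̄ = [-7, 20]
S = H·P̄·Hᵀ + R = [27 -56; -56 126]
K = P̄·Hᵀ·S⁻¹ = [-12/19 -50/133; -22/19 -22/133]
x' = x̄ + K·y = [-412/133, -559/133]
P' = (I − K·H)·P̄ = [268/133 352/133; 352/133 506/133]

x' = [-412/133, -559/133]
P' = [268/133 352/133; 352/133 506/133]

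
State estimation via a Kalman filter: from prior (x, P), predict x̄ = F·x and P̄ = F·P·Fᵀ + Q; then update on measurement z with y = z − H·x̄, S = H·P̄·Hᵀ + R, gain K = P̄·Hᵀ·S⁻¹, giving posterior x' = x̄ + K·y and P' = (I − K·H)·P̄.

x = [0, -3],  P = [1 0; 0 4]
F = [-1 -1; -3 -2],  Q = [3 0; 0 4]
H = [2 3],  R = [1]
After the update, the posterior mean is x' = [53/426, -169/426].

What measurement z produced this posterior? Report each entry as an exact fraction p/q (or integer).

z = [-1]

x̄ = F·x = [3, 6]
P̄ = F·P·Fᵀ + Q = [8 11; 11 29]
S = H·P̄·Hᵀ + R = [426]
K = P̄·Hᵀ·S⁻¹ = [49/426; 109/426]
x' − x̄ = [-1225/426, -2725/426] = K·y
y = (KᵀK)⁻¹·Kᵀ·(x' − x̄) = [-25]
z = y + H·x̄ = [-25] + [24] = [-1]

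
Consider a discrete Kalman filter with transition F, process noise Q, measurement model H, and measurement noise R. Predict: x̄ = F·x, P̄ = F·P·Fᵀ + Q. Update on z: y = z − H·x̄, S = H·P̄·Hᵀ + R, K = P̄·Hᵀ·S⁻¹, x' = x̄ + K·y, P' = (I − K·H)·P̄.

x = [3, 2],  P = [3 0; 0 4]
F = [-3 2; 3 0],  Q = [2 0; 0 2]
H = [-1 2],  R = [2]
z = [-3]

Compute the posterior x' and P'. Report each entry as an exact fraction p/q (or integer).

x' = [1219/271, 229/271]
P' = [2394/271 1098/271; 1098/271 634/271]

x̄ = F·x = [-5, 9]
P̄ = F·P·Fᵀ + Q = [45 -27; -27 29]
y = z − H·x̄ = [-26]
S = H·P̄·Hᵀ + R = [271]
K = P̄·Hᵀ·S⁻¹ = [-99/271; 85/271]
x' = x̄ + K·y = [1219/271, 229/271]
P' = (I − K·H)·P̄ = [2394/271 1098/271; 1098/271 634/271]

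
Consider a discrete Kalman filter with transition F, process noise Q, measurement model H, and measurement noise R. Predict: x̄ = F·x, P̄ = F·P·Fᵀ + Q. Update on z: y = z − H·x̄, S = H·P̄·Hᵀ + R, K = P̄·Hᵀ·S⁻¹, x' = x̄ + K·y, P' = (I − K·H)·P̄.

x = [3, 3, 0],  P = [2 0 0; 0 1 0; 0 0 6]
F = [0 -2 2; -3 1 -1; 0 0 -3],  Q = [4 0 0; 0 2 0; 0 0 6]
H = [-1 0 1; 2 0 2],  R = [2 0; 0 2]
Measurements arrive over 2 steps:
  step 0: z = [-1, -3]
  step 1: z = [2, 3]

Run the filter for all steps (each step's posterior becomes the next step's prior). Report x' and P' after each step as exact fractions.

step 0: x' = [-1160/2619, -20566/2619, -120/97], P' = [1592/2619 -602/2619 -36/97; -602/2619 54233/2619 18/97; -36/97 18/97 60/97]
step 1: x' = [-1262784/5601943, 9272650/5601943, 10168206/5601943], P' = [3418420/5601943 -1064402/5601943 -1985454/5601943; -1064402/5601943 42272323/5601943 4608/5601943; -1985454/5601943 4608/5601943 3318567/5601943]

step 0: x̄ = F·x = [-6, -6, 0]
step 0: P̄ = F·P·Fᵀ + Q = [32 -14 -36; -14 27 18; -36 18 60]
step 0: y = z − H·x̄ = [-7, 9]
step 0: S = H·P̄·Hᵀ + R = [166 56; 56 82]
step 0: K = P̄·Hᵀ·S⁻¹ = [-1282/2619 620/2619; 544/2619 -116/2619; 48/97 24/97]
step 0: x' = x̄ + K·y = [-1160/2619, -20566/2619, -120/97]
step 0: P' = (I − K·H)·P̄ = [1592/2619 -602/2619 -36/97; -602/2619 54233/2619 18/97; -36/97 18/97 60/97]
step 1: x̄ = F·x = [34652/2619, -13846/2619, 360/97]
step 1: P̄ = F·P·Fᵀ + Q = [230000/2619 -107542/2619 -252/97; -107542/2619 72227/2619 -198/97; -252/97 -198/97 1122/97]
step 1: y = z − H·x̄ = [30170/2619, -80887/2619]
step 1: S = H·P̄·Hᵀ + R = [279140/2619 -399412/2619; -399412/2619 991982/2619]
step 1: K = P̄·Hᵀ·S⁻¹ = [-2701937/5601943 1432966/5601943; 534505/5601943 -1059794/5601943; 5304021/11203886 1333113/5601943]
step 1: x' = x̄ + K·y = [-1262784/5601943, 9272650/5601943, 10168206/5601943]
step 1: P' = (I − K·H)·P̄ = [3418420/5601943 -1064402/5601943 -1985454/5601943; -1064402/5601943 42272323/5601943 4608/5601943; -1985454/5601943 4608/5601943 3318567/5601943]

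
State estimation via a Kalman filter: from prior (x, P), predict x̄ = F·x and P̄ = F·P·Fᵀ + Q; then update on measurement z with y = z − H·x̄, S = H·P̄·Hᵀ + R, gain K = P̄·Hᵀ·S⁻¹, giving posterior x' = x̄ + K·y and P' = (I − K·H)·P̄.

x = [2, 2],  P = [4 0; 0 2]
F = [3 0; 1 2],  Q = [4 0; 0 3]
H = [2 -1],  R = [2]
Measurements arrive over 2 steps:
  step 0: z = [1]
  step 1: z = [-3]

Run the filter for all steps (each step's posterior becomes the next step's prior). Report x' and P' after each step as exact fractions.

step 0: x' = [434/129, 243/43], P' = [536/129 312/43; 312/43 618/43]
step 1: x' = [19054/4805, 10065/961], P' = [106316/4805 41144/961; 41144/961 81342/961]

step 0: x̄ = F·x = [6, 6]
step 0: P̄ = F·P·Fᵀ + Q = [40 12; 12 15]
step 0: y = z − H·x̄ = [-5]
step 0: S = H·P̄·Hᵀ + R = [129]
step 0: K = P̄·Hᵀ·S⁻¹ = [68/129; 3/43]
step 0: x' = x̄ + K·y = [434/129, 243/43]
step 0: P' = (I − K·H)·P̄ = [536/129 312/43; 312/43 618/43]
step 1: x̄ = F·x = [434/43, 44/3]
step 1: P̄ = F·P·Fᵀ + Q = [1780/43 56; 56 281/3]
step 1: y = z − H·x̄ = [-1099/129]
step 1: S = H·P̄·Hᵀ + R = [4805/129]
step 1: K = P̄·Hᵀ·S⁻¹ = [3456/4805; 473/961]
step 1: x' = x̄ + K·y = [19054/4805, 10065/961]
step 1: P' = (I − K·H)·P̄ = [106316/4805 41144/961; 41144/961 81342/961]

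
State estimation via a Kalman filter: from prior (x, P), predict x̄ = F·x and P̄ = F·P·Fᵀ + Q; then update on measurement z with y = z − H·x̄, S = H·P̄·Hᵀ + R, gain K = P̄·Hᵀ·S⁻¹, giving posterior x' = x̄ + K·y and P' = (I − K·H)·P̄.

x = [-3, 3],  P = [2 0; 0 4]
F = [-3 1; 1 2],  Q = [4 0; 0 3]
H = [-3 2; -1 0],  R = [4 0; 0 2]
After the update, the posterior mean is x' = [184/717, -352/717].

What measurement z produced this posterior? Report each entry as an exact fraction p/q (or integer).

x̄ = F·x = [12, 3]
P̄ = F·P·Fᵀ + Q = [26 2; 2 21]
S = H·P̄·Hᵀ + R = [298 74; 74 28]
K = P̄·Hᵀ·S⁻¹ = [-37/717 -568/717; 289/717 -815/717]
x' − x̄ = [-8420/717, -2503/717] = K·y
y = (KᵀK)⁻¹·Kᵀ·(x' − x̄) = [28, 13]
z = y + H·x̄ = [28, 13] + [-30, -12] = [-2, 1]

z = [-2, 1]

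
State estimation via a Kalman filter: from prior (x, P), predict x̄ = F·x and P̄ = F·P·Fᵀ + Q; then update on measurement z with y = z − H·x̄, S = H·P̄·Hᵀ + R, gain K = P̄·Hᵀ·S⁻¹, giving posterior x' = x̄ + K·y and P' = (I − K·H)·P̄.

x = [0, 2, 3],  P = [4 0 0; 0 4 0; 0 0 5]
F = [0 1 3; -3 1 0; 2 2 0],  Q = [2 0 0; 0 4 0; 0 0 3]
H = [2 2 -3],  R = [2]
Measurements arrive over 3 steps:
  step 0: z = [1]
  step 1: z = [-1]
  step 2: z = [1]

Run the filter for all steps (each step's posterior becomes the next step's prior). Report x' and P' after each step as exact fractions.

step 0: x̄ = F·x = [11, 2, 4]
step 0: P̄ = F·P·Fᵀ + Q = [51 4 8; 4 44 -16; 8 -16 35]
step 0: y = z − H·x̄ = [-13]
step 0: S = H·P̄·Hᵀ + R = [825]
step 0: K = P̄·Hᵀ·S⁻¹ = [86/825; 48/275; -11/75]
step 0: x' = x̄ + K·y = [7957/825, -74/275, 443/75]
step 0: P' = (I − K·H)·P̄ = [34679/825 -3028/275 1546/75; -3028/275 5188/275 128/25; 1546/75 128/25 1294/75]
step 1: x̄ = F·x = [4799/275, -8031/275, 3094/165]
step 1: P̄ = F·P·Fᵀ + Q = [56888/275 -32522/275 9356/55; -32522/275 128493/275 -9374/55; 9356/55 -9374/55 5231/33]
step 1: y = z − H·x̄ = [1969/25]
step 1: S = H·P̄·Hᵀ + R = [79573/25]
step 1: K = P̄·Hᵀ·S⁻¹ = [-8328/79573; 30232/79573; -11905/79573]
step 1: x' = x̄ + K·y = [8059787/875303, 629765/875303, 18297725/2625909]
step 1: P' = (I − K·H)·P̄ = [150553496/875303 7264798/875303 105273268/875303; 7264798/875303 6834457/875303 9177802/875303; 105273268/875303 9177802/875303 229164050/2625909]
step 2: x̄ = F·x = [18927490/875303, -23549596/875303, 17379104/875303]
step 2: P̄ = F·P·Fᵀ + Q = [751144025/875303 -934885943/875303 714904930/875303; -934885943/875303 1321728345/875303 -918711254/875303; 714904930/875303 -918711254/875303 690296105/875303]
step 2: y = z − H·x̄ = [62256827/875303]
step 2: S = H·P̄·Hᵀ + R = [9472493375/875303]
step 2: K = P̄·Hᵀ·S⁻¹ = [-2512198626/9472493375; 3529818566/9472493375; -2478500963/9472493375]
step 2: x' = x̄ + K·y = [26149811416/9472493375, -3790788206/9472493375, 11790022233/9472493375]
step 2: P' = (I − K·H)·P̄ = [918613170533/9472493375 13600376197/9472493375 623150496904/9472493375; 13600376197/9472493375 69054810373/9472493375 52750245336/9472493375; 623150496904/9472493375 52750245336/9472493375 452252828802/9472493375]

step 0: x' = [7957/825, -74/275, 443/75], P' = [34679/825 -3028/275 1546/75; -3028/275 5188/275 128/25; 1546/75 128/25 1294/75]
step 1: x' = [8059787/875303, 629765/875303, 18297725/2625909], P' = [150553496/875303 7264798/875303 105273268/875303; 7264798/875303 6834457/875303 9177802/875303; 105273268/875303 9177802/875303 229164050/2625909]
step 2: x' = [26149811416/9472493375, -3790788206/9472493375, 11790022233/9472493375], P' = [918613170533/9472493375 13600376197/9472493375 623150496904/9472493375; 13600376197/9472493375 69054810373/9472493375 52750245336/9472493375; 623150496904/9472493375 52750245336/9472493375 452252828802/9472493375]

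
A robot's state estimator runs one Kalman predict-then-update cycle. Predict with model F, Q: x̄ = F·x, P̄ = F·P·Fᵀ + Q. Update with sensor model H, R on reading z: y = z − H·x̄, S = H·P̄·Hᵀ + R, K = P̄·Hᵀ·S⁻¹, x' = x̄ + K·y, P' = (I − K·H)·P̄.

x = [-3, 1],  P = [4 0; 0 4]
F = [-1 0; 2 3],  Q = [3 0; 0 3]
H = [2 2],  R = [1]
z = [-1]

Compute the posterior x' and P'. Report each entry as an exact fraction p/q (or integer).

x̄ = F·x = [3, -3]
P̄ = F·P·Fᵀ + Q = [7 -8; -8 55]
y = z − H·x̄ = [-1]
S = H·P̄·Hᵀ + R = [185]
K = P̄·Hᵀ·S⁻¹ = [-2/185; 94/185]
x' = x̄ + K·y = [557/185, -649/185]
P' = (I − K·H)·P̄ = [1291/185 -1292/185; -1292/185 1339/185]

x' = [557/185, -649/185]
P' = [1291/185 -1292/185; -1292/185 1339/185]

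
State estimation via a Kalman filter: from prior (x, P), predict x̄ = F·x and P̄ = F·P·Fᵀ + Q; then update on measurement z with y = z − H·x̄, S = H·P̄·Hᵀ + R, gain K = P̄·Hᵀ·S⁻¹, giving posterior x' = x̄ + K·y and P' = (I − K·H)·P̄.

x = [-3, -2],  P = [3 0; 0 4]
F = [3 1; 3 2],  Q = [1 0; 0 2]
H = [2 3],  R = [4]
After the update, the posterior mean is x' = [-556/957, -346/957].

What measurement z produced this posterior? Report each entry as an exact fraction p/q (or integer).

x̄ = F·x = [-11, -13]
P̄ = F·P·Fᵀ + Q = [32 35; 35 45]
S = H·P̄·Hᵀ + R = [957]
K = P̄·Hᵀ·S⁻¹ = [169/957; 205/957]
x' − x̄ = [9971/957, 12095/957] = K·y
y = (KᵀK)⁻¹·Kᵀ·(x' − x̄) = [59]
z = y + H·x̄ = [59] + [-61] = [-2]

z = [-2]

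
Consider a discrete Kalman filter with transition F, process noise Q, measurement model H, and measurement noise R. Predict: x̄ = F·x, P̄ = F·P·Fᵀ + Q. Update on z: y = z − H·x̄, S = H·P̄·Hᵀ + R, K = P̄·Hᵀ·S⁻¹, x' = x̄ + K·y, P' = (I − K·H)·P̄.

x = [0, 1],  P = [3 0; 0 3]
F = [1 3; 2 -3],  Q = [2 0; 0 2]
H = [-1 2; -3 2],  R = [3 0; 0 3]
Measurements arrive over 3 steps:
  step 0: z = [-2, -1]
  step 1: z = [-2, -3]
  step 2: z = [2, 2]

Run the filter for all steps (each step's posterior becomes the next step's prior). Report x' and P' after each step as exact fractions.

step 0: x̄ = F·x = [3, -3]
step 0: P̄ = F·P·Fᵀ + Q = [32 -21; -21 41]
step 0: y = z − H·x̄ = [7, 14]
step 0: S = H·P̄·Hᵀ + R = [283 428; 428 707]
step 0: K = P̄·Hᵀ·S⁻¹ = [6746/16897 -7382/16897; 10761/16897 -3049/16897]
step 0: x' = x̄ + K·y = [-5435/16897, -18050/16897]
step 0: P' = (I − K·H)·P̄ = [21192/16897 20715/16897; 20715/16897 26499/16897]
step 1: x̄ = F·x = [-59585/16897, 43280/16897]
step 1: P̄ = F·P·Fᵀ + Q = [417767/16897 -133962/16897; -133962/16897 108473/16897]
step 1: y = z − H·x̄ = [-179939/16897, -316006/16897]
step 1: S = H·P̄·Hᵀ + R = [1438198/16897 2758889/16897; 2758889/16897 5852030/16897]
step 1: K = P̄·Hᵀ·S⁻¹ = [10901735/47636227 -17522483/47636227; 20490936/47636227 -4622908/47636227]
step 1: x' = x̄ + K·y = [43626554/47636227, -9738768/47636227]
step 1: P' = (I − K·H)·P̄ = [42636327/47636227 37670766/47636227; 37670766/47636227 49571787/47636227]
step 2: x̄ = F·x = [14410250/47636227, 116469412/47636227]
step 2: P̄ = F·P·Fᵀ + Q = [810079460/47636227 -247861131/47636227; -247861131/47636227 259914653/47636227]
step 2: y = z − H·x̄ = [-7250360/2802131, -94435620/47636227]
step 2: S = H·P̄·Hᵀ + R = [175534781/2802131 320752120/2802131; 320752120/2802131 11447616005/47636227]
step 2: K = P̄·Hᵀ·S⁻¹ = [4225022482/18590286191 -33820399502/92951430955; 7973369535/18590286191 -8731020691/92951430955]
step 2: x' = x̄ + K·y = [8100995754/18590286191, 28283872688/18590286191]
step 2: P' = (I − K·H)·P̄ = [82418267868/92951430955 72896802549/92951430955; 72896802549/92951430955 96248672787/92951430955]

step 0: x' = [-5435/16897, -18050/16897], P' = [21192/16897 20715/16897; 20715/16897 26499/16897]
step 1: x' = [43626554/47636227, -9738768/47636227], P' = [42636327/47636227 37670766/47636227; 37670766/47636227 49571787/47636227]
step 2: x' = [8100995754/18590286191, 28283872688/18590286191], P' = [82418267868/92951430955 72896802549/92951430955; 72896802549/92951430955 96248672787/92951430955]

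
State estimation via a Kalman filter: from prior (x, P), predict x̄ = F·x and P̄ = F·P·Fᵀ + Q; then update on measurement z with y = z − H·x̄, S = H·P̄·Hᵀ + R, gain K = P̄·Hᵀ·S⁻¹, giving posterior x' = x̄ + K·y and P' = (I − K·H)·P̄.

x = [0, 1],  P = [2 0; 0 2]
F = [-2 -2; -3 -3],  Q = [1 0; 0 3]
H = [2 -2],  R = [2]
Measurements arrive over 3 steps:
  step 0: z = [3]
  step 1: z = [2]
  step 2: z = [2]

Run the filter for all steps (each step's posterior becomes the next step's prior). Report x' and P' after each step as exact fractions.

step 0: x' = [-41/17, -66/17], P' = [191/17 198/17; 198/17 213/17]
step 1: x' = [-1026/1753, -2655/1753], P' = [36919/1753 38502/1753; 38502/1753 40953/1753]
step 2: x' = [-542378/325529, -862473/325529], P' = [7136567/325529 7444566/325529; 7444566/325529 7914453/325529]

step 0: x̄ = F·x = [-2, -3]
step 0: P̄ = F·P·Fᵀ + Q = [17 24; 24 39]
step 0: y = z − H·x̄ = [1]
step 0: S = H·P̄·Hᵀ + R = [34]
step 0: K = P̄·Hᵀ·S⁻¹ = [-7/17; -15/17]
step 0: x' = x̄ + K·y = [-41/17, -66/17]
step 0: P' = (I − K·H)·P̄ = [191/17 198/17; 198/17 213/17]
step 1: x̄ = F·x = [214/17, 321/17]
step 1: P̄ = F·P·Fᵀ + Q = [3217/17 4800/17; 4800/17 7251/17]
step 1: y = z − H·x̄ = [248/17]
step 1: S = H·P̄·Hᵀ + R = [3506/17]
step 1: K = P̄·Hᵀ·S⁻¹ = [-1583/1753; -2451/1753]
step 1: x' = x̄ + K·y = [-1026/1753, -2655/1753]
step 1: P' = (I − K·H)·P̄ = [36919/1753 38502/1753; 38502/1753 40953/1753]
step 2: x̄ = F·x = [7362/1753, 11043/1753]
step 2: P̄ = F·P·Fᵀ + Q = [621257/1753 929256/1753; 929256/1753 1399143/1753]
step 2: y = z − H·x̄ = [10868/1753]
step 2: S = H·P̄·Hᵀ + R = [651058/1753]
step 2: K = P̄·Hᵀ·S⁻¹ = [-307999/325529; -469887/325529]
step 2: x' = x̄ + K·y = [-542378/325529, -862473/325529]
step 2: P' = (I − K·H)·P̄ = [7136567/325529 7444566/325529; 7444566/325529 7914453/325529]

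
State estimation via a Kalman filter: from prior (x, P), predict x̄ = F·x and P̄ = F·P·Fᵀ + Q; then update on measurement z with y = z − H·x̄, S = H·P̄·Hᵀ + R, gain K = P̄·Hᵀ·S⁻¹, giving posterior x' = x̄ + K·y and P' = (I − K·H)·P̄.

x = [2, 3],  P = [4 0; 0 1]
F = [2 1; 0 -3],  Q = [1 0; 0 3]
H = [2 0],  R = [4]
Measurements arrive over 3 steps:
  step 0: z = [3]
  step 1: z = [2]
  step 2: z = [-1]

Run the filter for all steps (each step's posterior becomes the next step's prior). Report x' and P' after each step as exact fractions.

step 0: x̄ = F·x = [7, -9]
step 0: P̄ = F·P·Fᵀ + Q = [18 -3; -3 12]
step 0: y = z − H·x̄ = [-11]
step 0: S = H·P̄·Hᵀ + R = [76]
step 0: K = P̄·Hᵀ·S⁻¹ = [9/19; -3/38]
step 0: x' = x̄ + K·y = [34/19, -309/38]
step 0: P' = (I − K·H)·P̄ = [18/19 -3/19; -3/19 219/19]
step 1: x̄ = F·x = [-173/38, 927/38]
step 1: P̄ = F·P·Fᵀ + Q = [298/19 -639/19; -639/19 2028/19]
step 1: y = z − H·x̄ = [211/19]
step 1: S = H·P̄·Hᵀ + R = [1268/19]
step 1: K = P̄·Hᵀ·S⁻¹ = [149/317; -639/634]
step 1: x' = x̄ + K·y = [423/634, 4185/317]
step 1: P' = (I − K·H)·P̄ = [298/317 -639/317; -639/317 12345/317]
step 2: x̄ = F·x = [4608/317, -12555/317]
step 2: P̄ = F·P·Fᵀ + Q = [11298/317 -33201/317; -33201/317 112056/317]
step 2: y = z − H·x̄ = [-9533/317]
step 2: S = H·P̄·Hᵀ + R = [46460/317]
step 2: K = P̄·Hᵀ·S⁻¹ = [5649/11615; -33201/23230]
step 2: x' = x̄ + K·y = [-1041/11615, 78399/23230]
step 2: P' = (I − K·H)·P̄ = [11298/11615 -33201/11615; -33201/11615 628467/11615]

step 0: x' = [34/19, -309/38], P' = [18/19 -3/19; -3/19 219/19]
step 1: x' = [423/634, 4185/317], P' = [298/317 -639/317; -639/317 12345/317]
step 2: x' = [-1041/11615, 78399/23230], P' = [11298/11615 -33201/11615; -33201/11615 628467/11615]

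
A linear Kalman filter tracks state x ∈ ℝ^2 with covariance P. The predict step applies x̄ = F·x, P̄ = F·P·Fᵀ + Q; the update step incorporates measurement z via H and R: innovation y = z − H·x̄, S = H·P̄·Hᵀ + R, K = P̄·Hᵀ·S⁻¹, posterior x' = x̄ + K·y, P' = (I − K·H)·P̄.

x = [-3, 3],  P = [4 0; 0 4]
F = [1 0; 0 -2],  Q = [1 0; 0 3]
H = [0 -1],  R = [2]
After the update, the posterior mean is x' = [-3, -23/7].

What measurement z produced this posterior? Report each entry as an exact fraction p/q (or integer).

z = [3]

x̄ = F·x = [-3, -6]
P̄ = F·P·Fᵀ + Q = [5 0; 0 19]
S = H·P̄·Hᵀ + R = [21]
K = P̄·Hᵀ·S⁻¹ = [0; -19/21]
x' − x̄ = [0, 19/7] = K·y
y = (KᵀK)⁻¹·Kᵀ·(x' − x̄) = [-3]
z = y + H·x̄ = [-3] + [6] = [3]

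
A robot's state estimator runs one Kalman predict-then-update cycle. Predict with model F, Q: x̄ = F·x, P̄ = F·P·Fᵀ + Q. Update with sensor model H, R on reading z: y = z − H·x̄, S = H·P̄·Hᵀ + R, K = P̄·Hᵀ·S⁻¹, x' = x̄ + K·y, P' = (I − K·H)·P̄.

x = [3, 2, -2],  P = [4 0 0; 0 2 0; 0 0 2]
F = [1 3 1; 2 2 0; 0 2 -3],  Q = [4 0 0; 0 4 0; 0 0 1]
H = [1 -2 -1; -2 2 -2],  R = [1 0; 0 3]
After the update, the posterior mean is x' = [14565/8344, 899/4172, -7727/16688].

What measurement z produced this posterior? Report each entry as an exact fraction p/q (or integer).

x̄ = F·x = [7, 10, 10]
P̄ = F·P·Fᵀ + Q = [28 20 6; 20 28 8; 6 8 27]
S = H·P̄·Hᵀ + R = [108 22; 22 159]
K = P̄·Hᵀ·S⁻¹ = [-1123/8344 -657/4172; -1749/4172 121/2086; -4783/16688 -2293/8344]
x' − x̄ = [-43843/8344, -40821/4172, -174607/16688] = K·y
y = (KᵀK)⁻¹·Kᵀ·(x' − x̄) = [25, 12]
z = y + H·x̄ = [25, 12] + [-23, -14] = [2, -2]

z = [2, -2]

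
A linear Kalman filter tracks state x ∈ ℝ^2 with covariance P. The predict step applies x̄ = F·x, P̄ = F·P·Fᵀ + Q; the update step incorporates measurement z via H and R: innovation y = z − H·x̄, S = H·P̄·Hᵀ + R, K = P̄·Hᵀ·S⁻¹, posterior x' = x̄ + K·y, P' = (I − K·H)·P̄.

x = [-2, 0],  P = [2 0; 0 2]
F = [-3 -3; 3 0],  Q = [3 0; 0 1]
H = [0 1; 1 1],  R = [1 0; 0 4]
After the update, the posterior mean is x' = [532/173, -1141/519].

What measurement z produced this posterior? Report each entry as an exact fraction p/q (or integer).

z = [-2, 1]

x̄ = F·x = [6, -6]
P̄ = F·P·Fᵀ + Q = [39 -18; -18 19]
S = H·P̄·Hᵀ + R = [20 1; 1 26]
K = P̄·Hᵀ·S⁻¹ = [-163/173 146/173; 493/519 1/519]
x' − x̄ = [-506/173, 1973/519] = K·y
y = (KᵀK)⁻¹·Kᵀ·(x' − x̄) = [4, 1]
z = y + H·x̄ = [4, 1] + [-6, 0] = [-2, 1]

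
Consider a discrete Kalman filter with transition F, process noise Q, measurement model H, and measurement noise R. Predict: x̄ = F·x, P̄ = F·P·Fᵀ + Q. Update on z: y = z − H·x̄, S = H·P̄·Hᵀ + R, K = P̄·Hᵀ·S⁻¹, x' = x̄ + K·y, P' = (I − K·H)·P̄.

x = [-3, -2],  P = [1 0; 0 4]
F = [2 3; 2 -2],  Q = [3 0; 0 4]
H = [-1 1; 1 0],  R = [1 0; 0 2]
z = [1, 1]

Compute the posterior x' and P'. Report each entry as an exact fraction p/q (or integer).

x' = [-29/33, -34/99]
P' = [50/33 136/99; 136/99 24/11]

x̄ = F·x = [-12, -2]
P̄ = F·P·Fᵀ + Q = [43 -20; -20 24]
y = z − H·x̄ = [-9, 13]
S = H·P̄·Hᵀ + R = [108 -63; -63 45]
K = P̄·Hᵀ·S⁻¹ = [-14/99 25/33; 80/99 68/99]
x' = x̄ + K·y = [-29/33, -34/99]
P' = (I − K·H)·P̄ = [50/33 136/99; 136/99 24/11]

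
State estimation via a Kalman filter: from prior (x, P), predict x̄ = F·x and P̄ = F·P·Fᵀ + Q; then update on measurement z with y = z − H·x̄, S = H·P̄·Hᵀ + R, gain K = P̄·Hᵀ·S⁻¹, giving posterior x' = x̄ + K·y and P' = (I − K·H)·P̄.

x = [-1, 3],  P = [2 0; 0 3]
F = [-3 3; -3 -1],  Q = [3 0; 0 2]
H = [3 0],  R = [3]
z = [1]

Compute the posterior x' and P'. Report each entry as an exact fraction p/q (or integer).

x̄ = F·x = [12, 0]
P̄ = F·P·Fᵀ + Q = [48 9; 9 23]
y = z − H·x̄ = [-35]
S = H·P̄·Hᵀ + R = [435]
K = P̄·Hᵀ·S⁻¹ = [48/145; 9/145]
x' = x̄ + K·y = [12/29, -63/29]
P' = (I − K·H)·P̄ = [48/145 9/145; 9/145 3092/145]

x' = [12/29, -63/29]
P' = [48/145 9/145; 9/145 3092/145]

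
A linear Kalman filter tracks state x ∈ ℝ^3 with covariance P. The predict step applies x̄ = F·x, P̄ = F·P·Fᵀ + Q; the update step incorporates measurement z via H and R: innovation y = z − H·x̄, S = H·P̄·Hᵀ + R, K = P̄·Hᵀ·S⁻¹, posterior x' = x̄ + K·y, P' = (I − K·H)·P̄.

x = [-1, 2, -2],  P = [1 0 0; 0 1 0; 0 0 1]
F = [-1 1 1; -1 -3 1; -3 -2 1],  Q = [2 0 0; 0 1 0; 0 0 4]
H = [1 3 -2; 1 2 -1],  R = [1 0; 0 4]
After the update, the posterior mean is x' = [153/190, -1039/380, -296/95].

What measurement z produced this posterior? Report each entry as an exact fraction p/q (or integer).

x̄ = F·x = [1, -7, -3]
P̄ = F·P·Fᵀ + Q = [5 -1 2; -1 12 10; 2 10 18]
S = H·P̄·Hᵀ + R = [52 32; 32 27]
K = P̄·Hᵀ·S⁻¹ = [-43/190 29/95; -11/380 49/95; -59/95 84/95]
x' − x̄ = [-37/190, 1621/380, -11/95] = K·y
y = (KᵀK)⁻¹·Kᵀ·(x' − x̄) = [13, 9]
z = y + H·x̄ = [13, 9] + [-14, -10] = [-1, -1]

z = [-1, -1]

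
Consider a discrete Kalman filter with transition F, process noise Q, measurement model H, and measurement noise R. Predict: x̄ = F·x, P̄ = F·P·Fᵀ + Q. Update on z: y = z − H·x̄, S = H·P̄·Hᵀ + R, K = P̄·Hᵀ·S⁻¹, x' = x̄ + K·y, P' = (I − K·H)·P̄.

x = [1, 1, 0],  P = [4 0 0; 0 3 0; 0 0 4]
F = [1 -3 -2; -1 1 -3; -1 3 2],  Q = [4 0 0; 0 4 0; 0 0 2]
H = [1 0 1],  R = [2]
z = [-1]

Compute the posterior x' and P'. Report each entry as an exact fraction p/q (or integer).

x̄ = F·x = [-2, 0, 2]
P̄ = F·P·Fᵀ + Q = [51 11 -47; 11 47 -11; -47 -11 49]
y = z − H·x̄ = [-1]
S = H·P̄·Hᵀ + R = [8]
K = P̄·Hᵀ·S⁻¹ = [1/2; 0; 1/4]
x' = x̄ + K·y = [-5/2, 0, 7/4]
P' = (I − K·H)·P̄ = [49 11 -48; 11 47 -11; -48 -11 97/2]

x' = [-5/2, 0, 7/4]
P' = [49 11 -48; 11 47 -11; -48 -11 97/2]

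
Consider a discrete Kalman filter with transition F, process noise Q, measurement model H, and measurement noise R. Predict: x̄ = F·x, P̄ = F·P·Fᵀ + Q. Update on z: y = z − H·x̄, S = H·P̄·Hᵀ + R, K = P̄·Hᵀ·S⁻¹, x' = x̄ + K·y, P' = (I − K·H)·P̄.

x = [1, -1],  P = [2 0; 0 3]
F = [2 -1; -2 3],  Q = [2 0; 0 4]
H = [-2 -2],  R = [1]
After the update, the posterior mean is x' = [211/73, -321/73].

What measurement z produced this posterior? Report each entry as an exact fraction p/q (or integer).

z = [3]

x̄ = F·x = [3, -5]
P̄ = F·P·Fᵀ + Q = [13 -17; -17 39]
S = H·P̄·Hᵀ + R = [73]
K = P̄·Hᵀ·S⁻¹ = [8/73; -44/73]
x' − x̄ = [-8/73, 44/73] = K·y
y = (KᵀK)⁻¹·Kᵀ·(x' − x̄) = [-1]
z = y + H·x̄ = [-1] + [4] = [3]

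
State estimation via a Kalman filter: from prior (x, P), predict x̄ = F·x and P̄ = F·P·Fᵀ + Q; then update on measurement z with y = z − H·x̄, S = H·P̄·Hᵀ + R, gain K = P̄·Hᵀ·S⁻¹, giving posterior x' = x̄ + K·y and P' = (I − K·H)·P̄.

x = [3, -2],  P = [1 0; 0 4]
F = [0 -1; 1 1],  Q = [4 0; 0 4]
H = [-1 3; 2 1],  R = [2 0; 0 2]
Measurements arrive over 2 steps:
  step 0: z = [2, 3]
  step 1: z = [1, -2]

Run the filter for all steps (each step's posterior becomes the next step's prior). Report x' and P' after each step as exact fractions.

step 0: x̄ = F·x = [2, 1]
step 0: P̄ = F·P·Fᵀ + Q = [8 -4; -4 9]
step 0: y = z − H·x̄ = [1, -2]
step 0: S = H·P̄·Hᵀ + R = [115 -9; -9 27]
step 0: K = P̄·Hᵀ·S⁻¹ = [-1/7 25/63; 47/168 197/1512]
step 0: x' = x̄ + K·y = [67/63, 1541/1512]
step 0: P' = (I − K·H)·P̄ = [8/21 2/63; 2/63 149/756]
step 1: x̄ = F·x = [-1541/1512, 3149/1512]
step 1: P̄ = F·P·Fᵀ + Q = [3173/756 -173/756; -173/756 3509/756]
step 1: y = z − H·x̄ = [-2369/378, -3091/1512]
step 1: S = H·P̄·Hᵀ + R = [9326/189 829/189; 829/189 17021/756]
step 1: K = P̄·Hᵀ·S⁻¹ = [-55100/412669 160397/412669; 113516/412669 54571/412669]
step 1: x' = x̄ + K·y = [-403163/412669, 36467/412669]
step 1: P' = (I − K·H)·P̄ = [153226/412669 14342/412669; 14342/412669 80458/412669]

step 0: x' = [67/63, 1541/1512], P' = [8/21 2/63; 2/63 149/756]
step 1: x' = [-403163/412669, 36467/412669], P' = [153226/412669 14342/412669; 14342/412669 80458/412669]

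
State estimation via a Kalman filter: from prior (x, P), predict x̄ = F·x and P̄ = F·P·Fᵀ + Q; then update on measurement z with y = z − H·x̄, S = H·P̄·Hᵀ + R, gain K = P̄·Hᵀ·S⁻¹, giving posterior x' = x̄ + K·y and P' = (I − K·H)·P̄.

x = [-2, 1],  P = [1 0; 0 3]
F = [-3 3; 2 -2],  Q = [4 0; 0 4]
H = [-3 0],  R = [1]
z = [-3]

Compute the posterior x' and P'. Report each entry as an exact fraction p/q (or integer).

x' = [369/361, -438/361]
P' = [40/361 -24/361; -24/361 2036/361]

x̄ = F·x = [9, -6]
P̄ = F·P·Fᵀ + Q = [40 -24; -24 20]
y = z − H·x̄ = [24]
S = H·P̄·Hᵀ + R = [361]
K = P̄·Hᵀ·S⁻¹ = [-120/361; 72/361]
x' = x̄ + K·y = [369/361, -438/361]
P' = (I − K·H)·P̄ = [40/361 -24/361; -24/361 2036/361]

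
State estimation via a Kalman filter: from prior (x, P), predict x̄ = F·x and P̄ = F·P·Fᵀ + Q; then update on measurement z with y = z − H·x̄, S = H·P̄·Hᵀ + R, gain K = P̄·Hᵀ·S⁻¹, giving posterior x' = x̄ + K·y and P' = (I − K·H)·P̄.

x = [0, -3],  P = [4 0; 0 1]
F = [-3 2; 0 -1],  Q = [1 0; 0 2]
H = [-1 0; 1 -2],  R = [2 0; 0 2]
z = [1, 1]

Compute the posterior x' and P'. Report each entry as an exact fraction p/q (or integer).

x̄ = F·x = [-6, 3]
P̄ = F·P·Fᵀ + Q = [41 -2; -2 3]
y = z − H·x̄ = [-5, 13]
S = H·P̄·Hᵀ + R = [43 -45; -45 63]
K = P̄·Hᵀ·S⁻¹ = [-31/38 5/38; -13/38 -127/342]
x' = x̄ + K·y = [-4/19, -20/171]
P' = (I − K·H)·P̄ = [31/19 13/19; 13/19 122/171]

x' = [-4/19, -20/171]
P' = [31/19 13/19; 13/19 122/171]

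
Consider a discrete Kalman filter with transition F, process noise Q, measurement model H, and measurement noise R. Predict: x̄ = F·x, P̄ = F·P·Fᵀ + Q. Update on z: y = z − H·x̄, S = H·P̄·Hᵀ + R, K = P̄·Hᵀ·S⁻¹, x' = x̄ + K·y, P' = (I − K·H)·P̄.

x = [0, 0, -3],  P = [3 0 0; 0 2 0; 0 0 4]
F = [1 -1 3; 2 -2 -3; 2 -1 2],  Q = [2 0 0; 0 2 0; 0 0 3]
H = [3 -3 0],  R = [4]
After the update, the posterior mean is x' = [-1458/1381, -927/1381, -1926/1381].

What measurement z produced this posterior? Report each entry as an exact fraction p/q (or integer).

x̄ = F·x = [-9, 9, -6]
P̄ = F·P·Fᵀ + Q = [43 -26 32; -26 58 -8; 32 -8 33]
S = H·P̄·Hᵀ + R = [1381]
K = P̄·Hᵀ·S⁻¹ = [207/1381; -252/1381; 120/1381]
x' − x̄ = [10971/1381, -13356/1381, 6360/1381] = K·y
y = (KᵀK)⁻¹·Kᵀ·(x' − x̄) = [53]
z = y + H·x̄ = [53] + [-54] = [-1]

z = [-1]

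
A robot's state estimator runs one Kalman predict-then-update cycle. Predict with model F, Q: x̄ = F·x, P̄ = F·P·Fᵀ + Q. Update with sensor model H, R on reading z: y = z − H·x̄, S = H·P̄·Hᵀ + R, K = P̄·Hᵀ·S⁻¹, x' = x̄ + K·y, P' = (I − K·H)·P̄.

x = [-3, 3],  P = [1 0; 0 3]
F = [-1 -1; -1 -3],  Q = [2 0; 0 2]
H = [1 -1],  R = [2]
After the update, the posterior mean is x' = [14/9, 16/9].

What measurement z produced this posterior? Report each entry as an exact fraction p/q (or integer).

z = [-1]

x̄ = F·x = [0, -6]
P̄ = F·P·Fᵀ + Q = [6 10; 10 30]
S = H·P̄·Hᵀ + R = [18]
K = P̄·Hᵀ·S⁻¹ = [-2/9; -10/9]
x' − x̄ = [14/9, 70/9] = K·y
y = (KᵀK)⁻¹·Kᵀ·(x' − x̄) = [-7]
z = y + H·x̄ = [-7] + [6] = [-1]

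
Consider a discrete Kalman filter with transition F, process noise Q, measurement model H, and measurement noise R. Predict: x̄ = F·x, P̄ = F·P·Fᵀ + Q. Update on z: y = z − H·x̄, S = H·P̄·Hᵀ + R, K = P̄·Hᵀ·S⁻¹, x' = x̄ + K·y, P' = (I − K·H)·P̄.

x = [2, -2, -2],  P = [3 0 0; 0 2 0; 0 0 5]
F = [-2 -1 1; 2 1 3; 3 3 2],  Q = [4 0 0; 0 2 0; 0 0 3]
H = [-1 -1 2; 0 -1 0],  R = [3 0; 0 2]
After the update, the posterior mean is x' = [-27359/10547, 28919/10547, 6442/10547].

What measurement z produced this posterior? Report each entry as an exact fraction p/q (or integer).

x̄ = F·x = [-4, -4, -4]
P̄ = F·P·Fᵀ + Q = [23 1 -14; 1 61 54; -14 54 68]
S = H·P̄·Hᵀ + R = [201 -46; -46 63]
K = P̄·Hᵀ·S⁻¹ = [-3322/10547 -2593/10547; 92/10547 -10145/10547; 3564/10547 -6438/10547]
x' − x̄ = [14829/10547, 71107/10547, 48630/10547] = K·y
y = (KᵀK)⁻¹·Kᵀ·(x' − x̄) = [1, -7]
z = y + H·x̄ = [1, -7] + [0, 4] = [1, -3]

z = [1, -3]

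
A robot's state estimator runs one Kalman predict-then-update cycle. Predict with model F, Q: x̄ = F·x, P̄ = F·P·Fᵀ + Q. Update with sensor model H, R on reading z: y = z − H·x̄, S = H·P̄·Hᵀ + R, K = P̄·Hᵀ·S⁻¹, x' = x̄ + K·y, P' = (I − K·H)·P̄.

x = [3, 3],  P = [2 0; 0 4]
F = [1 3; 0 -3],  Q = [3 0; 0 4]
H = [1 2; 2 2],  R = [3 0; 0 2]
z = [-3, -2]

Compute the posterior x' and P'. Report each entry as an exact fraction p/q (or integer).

x̄ = F·x = [12, -9]
P̄ = F·P·Fᵀ + Q = [41 -36; -36 40]
y = z − H·x̄ = [3, -8]
S = H·P̄·Hᵀ + R = [60 26; 26 38]
K = P̄·Hᵀ·S⁻¹ = [-719/802 703/802; 366/401 -166/401]
x' = x̄ + K·y = [1843/802, -1183/401]
P' = (I − K·H)·P̄ = [3563/802 -1430/401; -1430/401 1264/401]

x' = [1843/802, -1183/401]
P' = [3563/802 -1430/401; -1430/401 1264/401]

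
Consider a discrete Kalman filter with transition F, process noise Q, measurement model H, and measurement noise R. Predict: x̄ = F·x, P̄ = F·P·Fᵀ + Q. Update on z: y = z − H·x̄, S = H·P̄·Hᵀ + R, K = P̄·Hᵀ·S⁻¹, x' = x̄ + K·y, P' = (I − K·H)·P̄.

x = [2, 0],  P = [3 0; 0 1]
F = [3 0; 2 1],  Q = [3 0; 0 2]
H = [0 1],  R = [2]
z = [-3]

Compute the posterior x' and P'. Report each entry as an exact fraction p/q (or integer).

x' = [-24/17, -37/17]
P' = [186/17 36/17; 36/17 30/17]

x̄ = F·x = [6, 4]
P̄ = F·P·Fᵀ + Q = [30 18; 18 15]
y = z − H·x̄ = [-7]
S = H·P̄·Hᵀ + R = [17]
K = P̄·Hᵀ·S⁻¹ = [18/17; 15/17]
x' = x̄ + K·y = [-24/17, -37/17]
P' = (I − K·H)·P̄ = [186/17 36/17; 36/17 30/17]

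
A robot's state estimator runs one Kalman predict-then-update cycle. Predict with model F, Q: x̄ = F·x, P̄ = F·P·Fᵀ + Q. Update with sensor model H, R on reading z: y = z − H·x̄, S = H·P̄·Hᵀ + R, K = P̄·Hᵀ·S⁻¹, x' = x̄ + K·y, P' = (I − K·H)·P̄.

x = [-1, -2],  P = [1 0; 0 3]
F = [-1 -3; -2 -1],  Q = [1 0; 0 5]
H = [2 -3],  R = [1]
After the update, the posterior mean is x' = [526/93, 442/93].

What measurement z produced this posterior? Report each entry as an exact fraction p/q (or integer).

x̄ = F·x = [7, 4]
P̄ = F·P·Fᵀ + Q = [29 11; 11 12]
S = H·P̄·Hᵀ + R = [93]
K = P̄·Hᵀ·S⁻¹ = [25/93; -14/93]
x' − x̄ = [-125/93, 70/93] = K·y
y = (KᵀK)⁻¹·Kᵀ·(x' − x̄) = [-5]
z = y + H·x̄ = [-5] + [2] = [-3]

z = [-3]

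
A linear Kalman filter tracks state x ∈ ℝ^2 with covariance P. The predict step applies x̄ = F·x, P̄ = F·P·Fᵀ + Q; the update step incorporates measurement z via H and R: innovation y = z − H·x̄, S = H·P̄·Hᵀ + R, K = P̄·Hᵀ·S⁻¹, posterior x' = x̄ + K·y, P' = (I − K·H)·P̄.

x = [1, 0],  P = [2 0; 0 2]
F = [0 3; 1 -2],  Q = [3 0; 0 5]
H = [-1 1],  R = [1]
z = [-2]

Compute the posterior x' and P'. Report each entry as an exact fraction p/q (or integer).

x' = [99/61, -20/61]
P' = [192/61 159/61; 159/61 186/61]

x̄ = F·x = [0, 1]
P̄ = F·P·Fᵀ + Q = [21 -12; -12 15]
y = z − H·x̄ = [-3]
S = H·P̄·Hᵀ + R = [61]
K = P̄·Hᵀ·S⁻¹ = [-33/61; 27/61]
x' = x̄ + K·y = [99/61, -20/61]
P' = (I − K·H)·P̄ = [192/61 159/61; 159/61 186/61]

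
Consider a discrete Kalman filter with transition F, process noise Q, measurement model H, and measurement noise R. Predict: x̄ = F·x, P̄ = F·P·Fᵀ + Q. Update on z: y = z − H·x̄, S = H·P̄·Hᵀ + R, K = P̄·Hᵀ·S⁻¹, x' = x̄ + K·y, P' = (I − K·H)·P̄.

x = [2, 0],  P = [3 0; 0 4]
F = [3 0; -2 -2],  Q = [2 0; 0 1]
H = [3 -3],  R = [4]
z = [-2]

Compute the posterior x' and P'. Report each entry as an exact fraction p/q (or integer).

x̄ = F·x = [6, -4]
P̄ = F·P·Fᵀ + Q = [29 -18; -18 29]
y = z − H·x̄ = [-32]
S = H·P̄·Hᵀ + R = [850]
K = P̄·Hᵀ·S⁻¹ = [141/850; -141/850]
x' = x̄ + K·y = [294/425, 556/425]
P' = (I − K·H)·P̄ = [4769/850 4581/850; 4581/850 4769/850]

x' = [294/425, 556/425]
P' = [4769/850 4581/850; 4581/850 4769/850]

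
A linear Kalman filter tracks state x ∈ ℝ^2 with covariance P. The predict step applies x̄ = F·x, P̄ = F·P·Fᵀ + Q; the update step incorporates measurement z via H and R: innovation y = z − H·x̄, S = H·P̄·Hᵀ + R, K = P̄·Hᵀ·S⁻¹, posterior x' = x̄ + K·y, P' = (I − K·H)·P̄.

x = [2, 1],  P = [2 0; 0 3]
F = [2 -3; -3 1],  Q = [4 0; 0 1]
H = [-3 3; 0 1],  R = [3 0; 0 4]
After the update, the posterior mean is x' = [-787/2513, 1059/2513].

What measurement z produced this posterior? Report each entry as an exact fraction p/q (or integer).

x̄ = F·x = [1, -5]
P̄ = F·P·Fᵀ + Q = [39 -21; -21 22]
S = H·P̄·Hᵀ + R = [930 129; 129 26]
K = P̄·Hᵀ·S⁻¹ = [-657/2513 1230/2513; 172/2513 1273/2513]
x' − x̄ = [-3300/2513, 13624/2513] = K·y
y = (KᵀK)⁻¹·Kᵀ·(x' − x̄) = [20, 8]
z = y + H·x̄ = [20, 8] + [-18, -5] = [2, 3]

z = [2, 3]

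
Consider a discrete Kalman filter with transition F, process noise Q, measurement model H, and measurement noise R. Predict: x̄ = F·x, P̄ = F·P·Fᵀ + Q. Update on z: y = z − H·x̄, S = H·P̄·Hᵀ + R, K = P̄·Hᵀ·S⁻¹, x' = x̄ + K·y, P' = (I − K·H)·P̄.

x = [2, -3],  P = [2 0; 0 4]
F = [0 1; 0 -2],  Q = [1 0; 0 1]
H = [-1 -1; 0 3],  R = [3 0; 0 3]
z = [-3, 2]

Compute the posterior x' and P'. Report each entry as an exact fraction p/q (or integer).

x' = [1/5, 22/25]
P' = [1 -1/5; -1/5 8/25]

x̄ = F·x = [-3, 6]
P̄ = F·P·Fᵀ + Q = [5 -8; -8 17]
y = z − H·x̄ = [0, -16]
S = H·P̄·Hᵀ + R = [9 -27; -27 156]
K = P̄·Hᵀ·S⁻¹ = [-4/15 -1/5; -1/25 8/25]
x' = x̄ + K·y = [1/5, 22/25]
P' = (I − K·H)·P̄ = [1 -1/5; -1/5 8/25]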